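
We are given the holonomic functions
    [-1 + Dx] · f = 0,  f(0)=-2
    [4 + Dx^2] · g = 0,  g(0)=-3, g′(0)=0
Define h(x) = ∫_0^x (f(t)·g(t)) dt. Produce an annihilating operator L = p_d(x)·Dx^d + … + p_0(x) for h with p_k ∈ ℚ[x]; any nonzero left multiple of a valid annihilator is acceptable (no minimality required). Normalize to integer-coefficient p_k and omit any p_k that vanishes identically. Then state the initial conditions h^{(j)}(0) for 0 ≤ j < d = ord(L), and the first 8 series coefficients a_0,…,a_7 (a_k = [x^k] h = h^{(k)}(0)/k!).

L = 5·Dx - 2·Dx^2 + Dx^3  (order 3).
h: a_k = 0, 6, 3, -3, -11/4, -7/20, 41/120, 39/280, …
ICs: h(0) = 0, h′(0) = 6, h′′(0) = 6.

f: a_k = -2, -2, -1, -1/3, -1/12, -1/60, -1/360, -1/2520, …
g: a_k = -3, 0, 6, 0, -2, 0, 4/15, 0, …
Product ⇒ symmetric product L₀, ord ≤ 2.
h=∫₀ˣh₀: take L = L₀·Dx.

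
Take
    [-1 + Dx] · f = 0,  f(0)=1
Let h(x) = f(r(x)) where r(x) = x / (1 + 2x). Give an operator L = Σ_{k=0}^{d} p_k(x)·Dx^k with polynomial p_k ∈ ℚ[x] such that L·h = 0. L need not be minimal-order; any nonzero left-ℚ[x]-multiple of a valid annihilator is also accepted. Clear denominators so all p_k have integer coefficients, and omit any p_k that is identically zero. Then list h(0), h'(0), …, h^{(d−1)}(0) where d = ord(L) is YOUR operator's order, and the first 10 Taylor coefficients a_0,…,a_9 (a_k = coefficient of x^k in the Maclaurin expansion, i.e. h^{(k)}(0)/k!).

f: a_k = 1, 1, 1/2, 1/6, 1/24, 1/120, 1/720, 1/5040, 1/40320, 1/362880, …
L₀ from L_f via x↦r, Dx↦r'^{-1}Dx.
L = -1 + (1 + 4·x + 4·x^2)·Dx  (order 1).
h: a_k = 1, 1, -3/2, 13/6, -71/24, 147/40, -2699/720, 9157/5040, 68731/13440, -8443151/362880, …
ICs: h(0) = 1.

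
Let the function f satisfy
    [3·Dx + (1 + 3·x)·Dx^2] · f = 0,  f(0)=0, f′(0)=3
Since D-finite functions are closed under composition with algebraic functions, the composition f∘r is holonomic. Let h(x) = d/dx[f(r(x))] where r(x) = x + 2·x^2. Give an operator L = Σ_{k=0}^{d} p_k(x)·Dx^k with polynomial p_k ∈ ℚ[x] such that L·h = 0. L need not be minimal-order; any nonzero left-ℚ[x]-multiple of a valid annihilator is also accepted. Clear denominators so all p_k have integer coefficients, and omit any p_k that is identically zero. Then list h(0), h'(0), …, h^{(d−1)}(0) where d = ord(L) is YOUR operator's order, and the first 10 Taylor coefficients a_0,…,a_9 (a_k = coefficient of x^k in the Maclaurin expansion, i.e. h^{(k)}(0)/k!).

f: a_k = 0, 3, -9/2, 9, -81/4, 243/5, -243/2, 2187/7, -6561/8, 2187, …
h₀=f(r): pull back L_f along r ⇒ L₀.
h₀' ⇒ L via d/dx closure of L₀.
L = (-1 + 12·x + 24·x^2) + (1 + 7·x + 18·x^2 + 24·x^3)·Dx  (order 1).
h: a_k = 3, 3, -27, 63, -27, -297, 1053, -1377, -2187, 14823, …
ICs: h(0) = 3.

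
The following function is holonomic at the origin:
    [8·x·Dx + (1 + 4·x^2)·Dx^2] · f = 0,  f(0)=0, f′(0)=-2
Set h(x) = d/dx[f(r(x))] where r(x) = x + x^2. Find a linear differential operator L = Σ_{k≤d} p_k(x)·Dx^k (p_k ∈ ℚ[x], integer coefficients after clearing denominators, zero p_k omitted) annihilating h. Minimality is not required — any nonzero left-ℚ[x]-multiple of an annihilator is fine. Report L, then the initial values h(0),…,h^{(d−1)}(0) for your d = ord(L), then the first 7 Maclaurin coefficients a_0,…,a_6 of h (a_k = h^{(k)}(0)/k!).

f: a_k = 0, -2, 0, 8/3, 0, -32/5, 0, …
Change of var in L_f (x↦r) gives L₀.
h₀' ⇒ L via d/dx closure of L₀.
L = (-2 + 8·x + 32·x^2 + 48·x^3 + 24·x^4) + (1 + 2·x + 4·x^2 + 16·x^3 + 20·x^4 + 8·x^5)·Dx  (order 1).
h: a_k = -2, -4, 8, 32, 8, -176, -320, …
ICs: h(0) = -2.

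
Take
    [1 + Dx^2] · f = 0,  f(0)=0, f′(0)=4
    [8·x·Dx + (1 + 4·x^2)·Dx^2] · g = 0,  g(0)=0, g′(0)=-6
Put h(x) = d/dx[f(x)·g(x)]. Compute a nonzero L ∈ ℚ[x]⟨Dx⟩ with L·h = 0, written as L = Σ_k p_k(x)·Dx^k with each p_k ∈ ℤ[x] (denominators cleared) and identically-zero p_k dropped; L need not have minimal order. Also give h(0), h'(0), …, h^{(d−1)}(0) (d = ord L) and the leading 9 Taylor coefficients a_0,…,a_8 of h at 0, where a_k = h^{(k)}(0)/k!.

f: a_k = 0, 4, 0, -2/3, 0, 1/30, 0, -1/1260, 0, …
g: a_k = 0, -6, 0, 8, 0, -96/5, 0, 384/7, 0, …
Sym-product of L_f,L_g gives L₀ (≤ ord 4).
h=h₀': d/dx-closure on L₀ ⇒ L.
L = (3893 + 34584·x^2 + 286832·x^4 + 57600·x^6 + 768·x^8 - 10240·x^10 + 4096·x^12) + (2192·x + 44864·x^3 + 156160·x^5 + 51200·x^7 + 20480·x^9 + 16384·x^11)·Dx + (3978 + 36208·x^2 + 296160·x^4 + 76288·x^6 + 9728·x^8 - 4096·x^10 + 8192·x^12)·Dx^2 + (2192·x + 44864·x^3 + 156160·x^5 + 51200·x^7 + 20480·x^9 + 16384·x^11)·Dx^3 + (85 + 1624·x^2 + 9328·x^4 + 18688·x^6 + 8960·x^8 + 6144·x^10 + 4096·x^12)·Dx^4  (order 4).
h: a_k = 0, -48, 0, 144, 0, -494, 0, 1860, 0, …
ICs: h(0) = 0, h′(0) = -48, h′′(0) = 0, h′′′(0) = 864.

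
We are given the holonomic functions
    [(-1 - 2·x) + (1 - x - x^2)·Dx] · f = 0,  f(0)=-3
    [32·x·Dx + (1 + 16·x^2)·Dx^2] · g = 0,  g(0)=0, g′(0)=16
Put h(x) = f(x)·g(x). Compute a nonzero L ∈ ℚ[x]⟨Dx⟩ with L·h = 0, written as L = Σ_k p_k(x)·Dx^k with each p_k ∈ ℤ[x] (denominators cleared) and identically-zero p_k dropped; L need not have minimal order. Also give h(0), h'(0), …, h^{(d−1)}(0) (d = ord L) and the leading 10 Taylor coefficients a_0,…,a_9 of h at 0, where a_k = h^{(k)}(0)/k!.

f: a_k = -3, -3, -6, -9, -15, -24, -39, -63, -102, -165, …
g: a_k = 0, 16, 0, -256/3, 0, 4096/5, 0, -65536/7, 0, 1048576/9, …
h₀=f·g: eliminate ⇒ L₀, order ≤ 1·2.
L = (2 + 32·x + 96·x^2) + (2 - 28·x + 64·x^2 + 96·x^3)·Dx + (-1 + x - 15·x^2 + 16·x^3 + 16·x^4)·Dx^2  (order 2).
h: a_k = 0, -48, -48, 160, 112, -10928/5, -10368/5, 833968/35, 761392/35, -6382816/21, …
ICs: h(0) = 0, h′(0) = -48.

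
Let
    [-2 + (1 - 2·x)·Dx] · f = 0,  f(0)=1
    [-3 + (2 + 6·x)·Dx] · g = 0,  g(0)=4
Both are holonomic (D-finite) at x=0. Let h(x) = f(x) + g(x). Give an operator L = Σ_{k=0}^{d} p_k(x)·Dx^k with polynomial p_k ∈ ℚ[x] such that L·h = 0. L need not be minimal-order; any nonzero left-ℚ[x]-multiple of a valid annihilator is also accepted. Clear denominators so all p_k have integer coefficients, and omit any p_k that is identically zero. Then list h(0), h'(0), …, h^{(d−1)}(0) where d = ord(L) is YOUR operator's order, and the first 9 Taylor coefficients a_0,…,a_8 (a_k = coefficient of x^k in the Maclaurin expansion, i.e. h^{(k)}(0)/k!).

L = (-66 - 108·x) + (41 + 156·x + 324·x^2)·Dx + (-2 - 38·x - 24·x^2 + 216·x^3)·Dx^2  (order 2).
h: a_k = 5, 8, -1/2, 59/4, 107/32, 3749/64, 1075/256, 137707/512, -717517/8192, …
ICs: h(0) = 5, h′(0) = 8.

f: a_k = 1, 2, 4, 8, 16, 32, 64, 128, 256, …
g: a_k = 4, 6, -9/2, 27/4, -405/32, 1701/64, -15309/256, 72171/512, -2814669/8192, …
Weyl lclm of L_f,L_g ⇒ L₀ (ord ≤ 2).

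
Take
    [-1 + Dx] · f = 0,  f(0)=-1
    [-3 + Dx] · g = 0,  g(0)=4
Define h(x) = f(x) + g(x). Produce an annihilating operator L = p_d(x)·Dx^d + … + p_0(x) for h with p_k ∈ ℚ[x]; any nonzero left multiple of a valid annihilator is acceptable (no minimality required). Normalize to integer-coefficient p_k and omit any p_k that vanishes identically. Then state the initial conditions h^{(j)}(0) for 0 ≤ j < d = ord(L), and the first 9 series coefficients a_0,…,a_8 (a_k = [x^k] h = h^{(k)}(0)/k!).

L = 3 - 4·Dx + Dx^2  (order 2).
h: a_k = 3, 11, 35/2, 107/6, 323/24, 971/120, 583/144, 8747/5040, 3749/5760, …
ICs: h(0) = 3, h′(0) = 11.

f: a_k = -1, -1, -1/2, -1/6, -1/24, -1/120, -1/720, -1/5040, -1/40320, …
g: a_k = 4, 12, 18, 18, 27/2, 81/10, 81/20, 243/140, 729/1120, …
h₀=f+g: left-lcm gives L₀, ord ≤ 2.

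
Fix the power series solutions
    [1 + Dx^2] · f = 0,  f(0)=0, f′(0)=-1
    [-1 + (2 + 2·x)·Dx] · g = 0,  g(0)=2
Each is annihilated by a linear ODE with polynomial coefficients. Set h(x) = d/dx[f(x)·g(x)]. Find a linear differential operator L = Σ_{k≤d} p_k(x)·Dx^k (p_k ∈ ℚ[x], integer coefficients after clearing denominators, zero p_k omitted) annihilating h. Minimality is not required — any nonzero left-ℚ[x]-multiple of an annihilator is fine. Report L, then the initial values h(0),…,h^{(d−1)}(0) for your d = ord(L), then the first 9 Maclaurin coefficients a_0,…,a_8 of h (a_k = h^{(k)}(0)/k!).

L = (53 + 144·x + 136·x^2 + 64·x^3 + 16·x^4) + (-4 - 36·x - 48·x^2 - 16·x^3)·Dx + (28 + 88·x + 108·x^2 + 64·x^3 + 16·x^4)·Dx^2  (order 2).
h: a_k = -2, -2, 7/4, 1/6, 19/192, -81/320, 983/4608, -7727/40320, 185275/1032192, …
ICs: h(0) = -2, h′(0) = -2.

f: a_k = 0, -1, 0, 1/6, 0, -1/120, 0, 1/5040, 0, …
g: a_k = 2, 1, -1/4, 1/8, -5/64, 7/128, -21/512, 33/1024, -429/16384, …
L₀ := L_f ⊗_s L_g (sym. prod.), ord ≤ 2.
Differentiate: ansatz ord ≤ ord L₀ ⇒ L.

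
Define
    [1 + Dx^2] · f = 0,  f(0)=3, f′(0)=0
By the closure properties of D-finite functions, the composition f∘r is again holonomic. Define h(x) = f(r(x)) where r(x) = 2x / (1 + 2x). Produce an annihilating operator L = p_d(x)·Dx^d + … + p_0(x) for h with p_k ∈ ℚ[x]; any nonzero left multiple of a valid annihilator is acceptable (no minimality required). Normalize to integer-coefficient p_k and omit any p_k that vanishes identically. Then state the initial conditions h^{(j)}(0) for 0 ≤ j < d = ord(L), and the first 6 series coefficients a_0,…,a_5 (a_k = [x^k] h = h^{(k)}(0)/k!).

L = 4 + (4 + 24·x + 48·x^2 + 32·x^3)·Dx + (1 + 8·x + 24·x^2 + 32·x^3 + 16·x^4)·Dx^2  (order 2).
h: a_k = 3, 0, -6, 24, -70, 176, …
ICs: h(0) = 3, h′(0) = 0.

f: a_k = 3, 0, -3/2, 0, 1/8, 0, …
L₀ from L_f via x↦r, Dx↦r'^{-1}Dx.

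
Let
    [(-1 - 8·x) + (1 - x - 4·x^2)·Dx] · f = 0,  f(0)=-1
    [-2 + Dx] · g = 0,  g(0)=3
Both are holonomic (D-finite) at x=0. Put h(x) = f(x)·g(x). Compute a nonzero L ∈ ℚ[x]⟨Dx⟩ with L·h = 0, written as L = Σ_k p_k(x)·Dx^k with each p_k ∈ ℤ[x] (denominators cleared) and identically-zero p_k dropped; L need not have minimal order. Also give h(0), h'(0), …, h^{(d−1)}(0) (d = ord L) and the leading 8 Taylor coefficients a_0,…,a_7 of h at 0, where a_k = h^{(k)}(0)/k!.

L = (3 + 6·x - 8·x^2) + (-1 + x + 4·x^2)·Dx  (order 1).
h: a_k = -3, -9, -27, -67, -177, -2229/5, -17311/15, -102807/35, …
ICs: h(0) = -3.

f: a_k = -1, -1, -5, -9, -29, -65, -181, -441, …
g: a_k = 3, 6, 6, 4, 2, 4/5, 4/15, 8/105, …
L₀ := L_f ⊗_s L_g (sym. prod.), ord ≤ 1.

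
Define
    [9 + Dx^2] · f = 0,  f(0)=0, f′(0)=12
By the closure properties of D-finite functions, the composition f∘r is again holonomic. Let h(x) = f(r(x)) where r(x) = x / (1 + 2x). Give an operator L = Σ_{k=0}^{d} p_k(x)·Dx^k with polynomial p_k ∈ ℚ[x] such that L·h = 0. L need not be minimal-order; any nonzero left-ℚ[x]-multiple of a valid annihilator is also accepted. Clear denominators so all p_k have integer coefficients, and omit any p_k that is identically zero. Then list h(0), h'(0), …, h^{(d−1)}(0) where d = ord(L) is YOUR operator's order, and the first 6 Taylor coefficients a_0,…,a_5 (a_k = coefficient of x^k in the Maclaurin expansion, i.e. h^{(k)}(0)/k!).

f: a_k = 0, 12, 0, -18, 0, 81/10, …
h₀=f(r): pull back L_f along r ⇒ L₀.
L = 9 + (4 + 24·x + 48·x^2 + 32·x^3)·Dx + (1 + 8·x + 24·x^2 + 32·x^3 + 16·x^4)·Dx^2  (order 2).
h: a_k = 0, 12, -24, 30, 12, -2319/10, …
ICs: h(0) = 0, h′(0) = 12.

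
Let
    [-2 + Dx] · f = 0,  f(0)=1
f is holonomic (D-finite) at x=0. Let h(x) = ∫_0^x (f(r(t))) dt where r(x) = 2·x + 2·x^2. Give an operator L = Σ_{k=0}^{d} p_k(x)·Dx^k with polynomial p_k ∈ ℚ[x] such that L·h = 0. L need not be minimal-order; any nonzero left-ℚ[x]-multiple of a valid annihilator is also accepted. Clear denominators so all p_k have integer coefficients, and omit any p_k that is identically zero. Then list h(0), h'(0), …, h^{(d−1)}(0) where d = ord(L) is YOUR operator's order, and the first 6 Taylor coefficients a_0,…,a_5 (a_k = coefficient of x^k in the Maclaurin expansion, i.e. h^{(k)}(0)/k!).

f: a_k = 1, 2, 2, 4/3, 2/3, 4/15, …
Change of var in L_f (x↦r) gives L₀.
h=∫₀ˣh₀: take L = L₀·Dx.
L = (-4 - 8·x)·Dx + Dx^2  (order 2).
h: a_k = 0, 1, 2, 4, 20/3, 152/15, …
ICs: h(0) = 0, h′(0) = 1.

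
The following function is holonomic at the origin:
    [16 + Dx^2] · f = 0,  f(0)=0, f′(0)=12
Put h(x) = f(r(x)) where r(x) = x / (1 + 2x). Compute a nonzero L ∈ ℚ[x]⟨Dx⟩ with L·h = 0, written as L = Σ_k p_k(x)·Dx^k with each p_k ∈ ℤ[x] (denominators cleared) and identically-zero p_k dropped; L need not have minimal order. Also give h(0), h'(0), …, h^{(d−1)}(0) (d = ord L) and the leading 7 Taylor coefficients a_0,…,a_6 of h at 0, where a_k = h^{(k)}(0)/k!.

L = 16 + (4 + 24·x + 48·x^2 + 32·x^3)·Dx + (1 + 8·x + 24·x^2 + 32·x^3 + 16·x^4)·Dx^2  (order 2).
h: a_k = 0, 12, -24, 16, 96, -2752/5, 1920, …
ICs: h(0) = 0, h′(0) = 12.

f: a_k = 0, 12, 0, -32, 0, 128/5, 0, …
L₀ from L_f via x↦r, Dx↦r'^{-1}Dx.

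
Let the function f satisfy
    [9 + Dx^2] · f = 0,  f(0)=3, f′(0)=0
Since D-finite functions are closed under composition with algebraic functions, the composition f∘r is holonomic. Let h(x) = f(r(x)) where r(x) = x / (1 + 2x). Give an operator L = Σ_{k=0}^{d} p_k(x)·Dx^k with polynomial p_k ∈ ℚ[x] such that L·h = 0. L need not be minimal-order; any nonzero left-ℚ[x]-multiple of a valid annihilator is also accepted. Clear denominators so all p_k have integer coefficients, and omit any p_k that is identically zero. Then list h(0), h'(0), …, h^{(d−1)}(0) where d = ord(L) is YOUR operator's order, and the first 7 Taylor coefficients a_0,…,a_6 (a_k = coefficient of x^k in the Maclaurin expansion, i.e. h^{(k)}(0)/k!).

L = 9 + (4 + 24·x + 48·x^2 + 32·x^3)·Dx + (1 + 8·x + 24·x^2 + 32·x^3 + 16·x^4)·Dx^2  (order 2).
h: a_k = 3, 0, -27/2, 54, -1215/8, 351, -54243/80, …
ICs: h(0) = 3, h′(0) = 0.

f: a_k = 3, 0, -27/2, 0, 81/8, 0, -243/80, …
L₀ from L_f via x↦r, Dx↦r'^{-1}Dx.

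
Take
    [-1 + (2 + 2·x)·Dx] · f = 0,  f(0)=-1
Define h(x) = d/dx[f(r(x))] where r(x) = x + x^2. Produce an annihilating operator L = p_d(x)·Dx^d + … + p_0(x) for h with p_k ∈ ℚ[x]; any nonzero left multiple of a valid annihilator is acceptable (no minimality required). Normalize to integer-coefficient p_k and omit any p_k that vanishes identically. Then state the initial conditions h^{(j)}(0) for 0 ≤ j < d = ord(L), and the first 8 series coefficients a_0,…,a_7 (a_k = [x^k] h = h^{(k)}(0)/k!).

L = 3 + (-2 - 6·x - 6·x^2 - 4·x^3)·Dx  (order 1).
h: a_k = -1/2, -3/4, 9/16, -3/32, -75/256, 171/512, -147/2048, -867/4096, …
ICs: h(0) = -1/2.

f: a_k = -1, -1/2, 1/8, -1/16, 5/128, -7/256, 21/1024, -33/2048, …
h₀=f(r): pull back L_f along r ⇒ L₀.
Differentiate: ansatz ord ≤ ord L₀ ⇒ L.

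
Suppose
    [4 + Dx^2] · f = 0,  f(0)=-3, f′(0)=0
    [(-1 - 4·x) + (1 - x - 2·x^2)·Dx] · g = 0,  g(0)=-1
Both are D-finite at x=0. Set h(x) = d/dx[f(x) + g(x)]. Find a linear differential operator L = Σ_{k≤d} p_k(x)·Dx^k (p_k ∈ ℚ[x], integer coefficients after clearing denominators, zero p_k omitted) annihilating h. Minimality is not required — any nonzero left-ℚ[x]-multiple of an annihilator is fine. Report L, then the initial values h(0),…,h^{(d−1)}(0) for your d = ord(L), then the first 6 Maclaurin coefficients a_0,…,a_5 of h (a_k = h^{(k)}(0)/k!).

L = (576 + 2400·x + 5616·x^2 + 3360·x^3 + 3840·x^4 + 1152·x^5 + 768·x^6) + (-68 - 236·x + 240·x^2 + 488·x^3 + 560·x^4 + 672·x^5 + 448·x^6 + 256·x^7)·Dx + (144 + 600·x + 1404·x^2 + 840·x^3 + 960·x^4 + 288·x^5 + 192·x^6)·Dx^2 + (-17 - 59·x + 60·x^2 + 122·x^3 + 140·x^4 + 168·x^5 + 112·x^6 + 64·x^7)·Dx^3  (order 3).
h: a_k = -1, 6, -15, -52, -105, -1282/5, …
ICs: h(0) = -1, h′(0) = 6, h′′(0) = -30.

f: a_k = -3, 0, 6, 0, -2, 0, …
g: a_k = -1, -1, -3, -5, -11, -21, …
L₀ := lclm(L_f,L_g); ord L₀ ≤ 2+1.
Differentiate: ansatz ord ≤ ord L₀ ⇒ L.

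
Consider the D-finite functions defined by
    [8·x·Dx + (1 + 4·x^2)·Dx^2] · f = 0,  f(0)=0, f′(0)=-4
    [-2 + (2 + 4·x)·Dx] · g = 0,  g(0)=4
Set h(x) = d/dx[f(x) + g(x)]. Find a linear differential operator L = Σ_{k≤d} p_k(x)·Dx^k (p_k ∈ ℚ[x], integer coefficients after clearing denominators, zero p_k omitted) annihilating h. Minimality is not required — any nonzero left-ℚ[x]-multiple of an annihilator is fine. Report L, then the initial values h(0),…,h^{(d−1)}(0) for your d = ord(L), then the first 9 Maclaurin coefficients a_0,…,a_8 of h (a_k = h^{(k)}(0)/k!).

f: a_k = 0, -4, 0, 16/3, 0, -64/5, 0, 256/7, 0, …
g: a_k = 4, 4, -2, 2, -5/2, 7/2, -21/4, 33/4, -429/32, …
f+g: L₀ = lclm(L_f,L_g), ord ≤ 2+1.
h=h₀': d/dx-closure on L₀ ⇒ L.
L = (-8 - 40·x + 96·x^2 + 96·x^3) + (-11 - 32·x + 40·x^2 + 384·x^3 + 336·x^4)·Dx + (-1 + 6·x + 24·x^2 + 48·x^3 + 112·x^4 + 96·x^5)·Dx^2  (order 2).
h: a_k = 0, -4, 22, -10, -93/2, -63/2, 1255/4, -429/4, -26333/32, …
ICs: h(0) = 0, h′(0) = -4.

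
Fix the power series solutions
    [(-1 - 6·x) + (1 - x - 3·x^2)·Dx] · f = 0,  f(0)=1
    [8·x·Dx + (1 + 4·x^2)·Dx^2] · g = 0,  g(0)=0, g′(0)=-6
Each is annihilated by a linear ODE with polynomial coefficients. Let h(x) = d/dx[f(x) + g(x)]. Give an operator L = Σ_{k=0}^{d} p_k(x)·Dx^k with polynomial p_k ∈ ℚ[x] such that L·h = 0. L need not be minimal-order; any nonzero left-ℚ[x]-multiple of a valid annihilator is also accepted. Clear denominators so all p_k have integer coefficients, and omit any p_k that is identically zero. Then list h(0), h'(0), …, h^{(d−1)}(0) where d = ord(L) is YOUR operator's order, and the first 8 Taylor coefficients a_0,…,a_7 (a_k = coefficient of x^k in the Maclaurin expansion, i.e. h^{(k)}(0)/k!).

L = (-32 + 128·x + 1488·x^2 + 2880·x^3 + 8424·x^4 + 2592·x^6) + (25 + 160·x + 214·x^2 + 1188·x^3 + 2628·x^4 + 6264·x^5 + 432·x^6 + 2592·x^7)·Dx + (-4 - 9·x - 54·x^2 + 66·x^3 + x^4 + 444·x^5 + 720·x^6 + 144·x^7 + 432·x^8)·Dx^2  (order 2).
h: a_k = -5, 8, 45, 76, 104, 582, 1903, 4064, …
ICs: h(0) = -5, h′(0) = 8.

f: a_k = 1, 1, 4, 7, 19, 40, 97, 217, …
g: a_k = 0, -6, 0, 8, 0, -96/5, 0, 384/7, …
Weyl lclm of L_f,L_g ⇒ L₀ (ord ≤ 3).
Derive L from L₀ (diff closure).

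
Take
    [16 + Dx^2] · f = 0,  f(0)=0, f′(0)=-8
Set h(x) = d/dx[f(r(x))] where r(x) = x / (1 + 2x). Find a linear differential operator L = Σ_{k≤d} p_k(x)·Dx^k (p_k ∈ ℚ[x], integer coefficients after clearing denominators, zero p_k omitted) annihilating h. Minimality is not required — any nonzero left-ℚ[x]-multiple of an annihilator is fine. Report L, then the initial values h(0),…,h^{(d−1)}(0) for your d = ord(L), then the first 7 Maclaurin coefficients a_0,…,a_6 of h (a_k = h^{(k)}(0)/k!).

f: a_k = 0, -8, 0, 64/3, 0, -256/15, 0, …
h₀=f(r): pull back L_f along r ⇒ L₀.
Derive L from L₀ (diff closure).
L = (40 + 96·x + 96·x^2) + (12 + 72·x + 144·x^2 + 96·x^3)·Dx + (1 + 8·x + 24·x^2 + 32·x^3 + 16·x^4)·Dx^2  (order 2).
h: a_k = -8, 32, -32, -256, 5504/3, -7680, 1131008/45, …
ICs: h(0) = -8, h′(0) = 32.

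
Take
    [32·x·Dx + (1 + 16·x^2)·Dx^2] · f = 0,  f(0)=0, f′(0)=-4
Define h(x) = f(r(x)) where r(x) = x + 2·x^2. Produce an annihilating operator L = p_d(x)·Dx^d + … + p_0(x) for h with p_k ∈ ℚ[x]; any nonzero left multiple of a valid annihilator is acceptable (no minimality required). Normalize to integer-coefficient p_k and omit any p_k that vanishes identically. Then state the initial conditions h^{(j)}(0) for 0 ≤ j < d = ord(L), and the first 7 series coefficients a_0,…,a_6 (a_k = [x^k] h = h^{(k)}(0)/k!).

f: a_k = 0, -4, 0, 64/3, 0, -1024/5, 0, …
h₀=f(r): pull back L_f along r ⇒ L₀.
L = (-4 + 32·x + 256·x^2 + 768·x^3 + 768·x^4)·Dx + (1 + 4·x + 16·x^2 + 128·x^3 + 320·x^4 + 256·x^5)·Dx^2  (order 2).
h: a_k = 0, -4, -8, 64/3, 128, 256/5, -5632/3, …
ICs: h(0) = 0, h′(0) = -4.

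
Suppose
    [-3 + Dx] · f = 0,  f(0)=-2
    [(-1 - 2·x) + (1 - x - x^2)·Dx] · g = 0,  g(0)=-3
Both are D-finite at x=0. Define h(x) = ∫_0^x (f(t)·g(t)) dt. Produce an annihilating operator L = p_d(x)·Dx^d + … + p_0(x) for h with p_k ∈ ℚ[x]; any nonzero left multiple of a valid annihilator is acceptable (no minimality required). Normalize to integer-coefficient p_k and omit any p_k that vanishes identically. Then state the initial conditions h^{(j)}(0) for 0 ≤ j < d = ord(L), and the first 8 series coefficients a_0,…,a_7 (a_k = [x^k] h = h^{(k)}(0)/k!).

f: a_k = -2, -6, -9, -9, -27/4, -81/20, -81/40, -243/280, …
g: a_k = -3, -3, -6, -9, -15, -24, -39, -63, …
L₀ := L_f ⊗_s L_g (sym. prod.), ord ≤ 1.
h=∫h₀ ⇒ L = L₀·Dx.
L = (4 - x - 3·x^2)·Dx + (-1 + x + x^2)·Dx^2  (order 2).
h: a_k = 0, 6, 12, 19, 27, 741/20, 509/10, 19869/280, …
ICs: h(0) = 0, h′(0) = 6.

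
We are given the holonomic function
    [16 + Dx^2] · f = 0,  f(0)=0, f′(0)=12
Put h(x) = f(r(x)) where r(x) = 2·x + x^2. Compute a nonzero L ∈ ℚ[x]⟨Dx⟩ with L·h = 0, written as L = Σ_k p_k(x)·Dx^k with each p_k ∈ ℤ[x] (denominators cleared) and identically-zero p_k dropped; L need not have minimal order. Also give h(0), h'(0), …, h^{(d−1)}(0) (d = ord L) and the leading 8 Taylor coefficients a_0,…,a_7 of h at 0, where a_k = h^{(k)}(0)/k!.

f: a_k = 0, 12, 0, -32, 0, 128/5, 0, -1024/105, …
L₀ from L_f via x↦r, Dx↦r'^{-1}Dx.
L = (64 + 192·x + 192·x^2 + 64·x^3) - Dx + (1 + x)·Dx^2  (order 2).
h: a_k = 0, 24, 12, -256, -384, 3136/5, 2016, 83968/105, …
ICs: h(0) = 0, h′(0) = 24.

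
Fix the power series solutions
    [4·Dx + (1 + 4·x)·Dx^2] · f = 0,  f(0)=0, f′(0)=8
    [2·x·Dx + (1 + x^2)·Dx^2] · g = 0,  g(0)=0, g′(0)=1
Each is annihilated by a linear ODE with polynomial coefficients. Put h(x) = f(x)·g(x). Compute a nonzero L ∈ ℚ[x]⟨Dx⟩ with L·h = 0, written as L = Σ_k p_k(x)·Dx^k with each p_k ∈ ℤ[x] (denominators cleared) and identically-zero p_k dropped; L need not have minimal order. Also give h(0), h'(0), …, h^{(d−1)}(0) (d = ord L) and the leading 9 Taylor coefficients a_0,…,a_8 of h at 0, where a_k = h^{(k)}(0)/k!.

f: a_k = 0, 8, -16, 128/3, -128, 2048/5, -4096/3, 32768/7, -16384, …
g: a_k = 0, 1, 0, -1/3, 0, 1/5, 0, -1/7, 0, …
f·g: L₀ = L_f ⊗_s L_g, ord ≤ 2·2.
L = (144 + 896·x + 560·x^2 + 2304·x^3 + 1920·x^4 + 3328·x^5 + 256·x^7)·Dx + (132 + 304·x + 2252·x^2 + 4144·x^3 + 8896·x^4 + 5952·x^5 + 8960·x^6 + 192·x^7 + 896·x^8)·Dx^2 + (72 + 376·x + 912·x^2 + 2808·x^3 + 3720·x^4 + 6288·x^5 + 3072·x^6 + 4368·x^7 + 192·x^8 + 512·x^9)·Dx^3 + (5 + 48·x + 178·x^2 + 416·x^3 + 729·x^4 + 720·x^5 + 1008·x^6 + 384·x^7 + 516·x^8 + 32·x^9 + 64·x^10)·Dx^4  (order 4).
h: a_k = 0, 0, 8, -16, 40, -368/3, 17864/45, -19888/15, 4552, …
ICs: h(0) = 0, h′(0) = 0, h′′(0) = 16, h′′′(0) = -96.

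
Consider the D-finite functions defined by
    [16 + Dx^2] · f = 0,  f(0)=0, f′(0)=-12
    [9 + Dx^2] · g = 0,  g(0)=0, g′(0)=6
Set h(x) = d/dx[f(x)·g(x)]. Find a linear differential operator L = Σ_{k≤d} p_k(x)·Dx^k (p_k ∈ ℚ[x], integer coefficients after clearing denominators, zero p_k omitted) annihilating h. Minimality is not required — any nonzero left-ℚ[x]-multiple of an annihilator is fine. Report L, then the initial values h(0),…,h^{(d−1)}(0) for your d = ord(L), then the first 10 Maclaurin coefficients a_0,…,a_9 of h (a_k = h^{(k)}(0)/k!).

L = 49 + 50·Dx^2 + Dx^4  (order 4).
h: a_k = 0, -144, 0, 1200, 0, -14706/5, 0, 24020/7, 0, -5884901/2520, …
ICs: h(0) = 0, h′(0) = -144, h′′(0) = 0, h′′′(0) = 7200.

f: a_k = 0, -12, 0, 32, 0, -128/5, 0, 1024/105, 0, -2048/945, …
g: a_k = 0, 6, 0, -9, 0, 81/20, 0, -243/280, 0, 243/2240, …
Product ⇒ symmetric product L₀, ord ≤ 4.
h=h₀': d/dx-closure on L₀ ⇒ L.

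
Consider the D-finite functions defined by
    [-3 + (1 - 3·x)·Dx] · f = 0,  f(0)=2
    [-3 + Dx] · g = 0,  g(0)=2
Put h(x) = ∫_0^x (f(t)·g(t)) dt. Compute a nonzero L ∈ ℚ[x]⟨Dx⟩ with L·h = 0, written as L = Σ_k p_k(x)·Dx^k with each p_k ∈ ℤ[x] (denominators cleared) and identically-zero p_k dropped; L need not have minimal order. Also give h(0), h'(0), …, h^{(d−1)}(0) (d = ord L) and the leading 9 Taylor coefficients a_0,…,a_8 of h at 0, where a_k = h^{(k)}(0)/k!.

f: a_k = 2, 6, 18, 54, 162, 486, 1458, 4374, 13122, …
g: a_k = 2, 6, 9, 9, 27/4, 81/20, 81/40, 243/280, 729/2240, …
L₀ := L_f ⊗_s L_g (sym. prod.), ord ≤ 1.
h=∫h₀ ⇒ L = L₀·Dx.
L = (6 - 9·x)·Dx + (-1 + 3·x)·Dx^2  (order 2).
h: a_k = 0, 4, 12, 30, 72, 351/2, 4401/10, 158517/140, 166455/56, …
ICs: h(0) = 0, h′(0) = 4.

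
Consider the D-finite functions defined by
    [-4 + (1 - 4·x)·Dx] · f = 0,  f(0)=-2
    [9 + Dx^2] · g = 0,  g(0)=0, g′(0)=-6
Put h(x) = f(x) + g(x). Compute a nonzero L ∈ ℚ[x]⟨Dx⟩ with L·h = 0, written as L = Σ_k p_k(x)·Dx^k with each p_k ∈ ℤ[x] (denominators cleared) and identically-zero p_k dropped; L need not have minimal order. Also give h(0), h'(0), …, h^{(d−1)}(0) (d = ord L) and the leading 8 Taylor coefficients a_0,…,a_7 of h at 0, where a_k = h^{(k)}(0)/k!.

f: a_k = -2, -8, -32, -128, -512, -2048, -8192, -32768, …
g: a_k = 0, -6, 0, 9, 0, -81/20, 0, 243/280, …
Sum ⇒ L₀ = lclm(L_f,L_g) in ℚ(x)⟨Dx⟩.
L = (3780 - 2592·x + 5184·x^2) + (-369 + 2124·x - 3888·x^2 + 5184·x^3)·Dx + (420 - 288·x + 576·x^2)·Dx^2 + (-41 + 236·x - 432·x^2 + 576·x^3)·Dx^3  (order 3).
h: a_k = -2, -14, -32, -119, -512, -41041/20, -8192, -9174797/280, …
ICs: h(0) = -2, h′(0) = -14, h′′(0) = -64.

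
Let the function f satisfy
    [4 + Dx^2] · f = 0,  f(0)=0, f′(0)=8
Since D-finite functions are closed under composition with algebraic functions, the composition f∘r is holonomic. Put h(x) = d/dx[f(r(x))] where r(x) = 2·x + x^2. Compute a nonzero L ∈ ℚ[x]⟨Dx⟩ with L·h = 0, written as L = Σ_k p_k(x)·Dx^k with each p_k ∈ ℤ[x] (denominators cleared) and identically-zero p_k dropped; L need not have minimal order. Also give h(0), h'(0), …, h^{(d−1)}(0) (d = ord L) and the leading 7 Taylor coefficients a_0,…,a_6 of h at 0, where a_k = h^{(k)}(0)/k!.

L = (19 + 64·x + 96·x^2 + 64·x^3 + 16·x^4) + (-3 - 3·x)·Dx + (1 + 2·x + x^2)·Dx^2  (order 2).
h: a_k = 16, 16, -128, -256, 32/3, 480, 22784/45, …
ICs: h(0) = 16, h′(0) = 16.

f: a_k = 0, 8, 0, -16/3, 0, 16/15, 0, …
Change of var in L_f (x↦r) gives L₀.
h₀' ⇒ L via d/dx closure of L₀.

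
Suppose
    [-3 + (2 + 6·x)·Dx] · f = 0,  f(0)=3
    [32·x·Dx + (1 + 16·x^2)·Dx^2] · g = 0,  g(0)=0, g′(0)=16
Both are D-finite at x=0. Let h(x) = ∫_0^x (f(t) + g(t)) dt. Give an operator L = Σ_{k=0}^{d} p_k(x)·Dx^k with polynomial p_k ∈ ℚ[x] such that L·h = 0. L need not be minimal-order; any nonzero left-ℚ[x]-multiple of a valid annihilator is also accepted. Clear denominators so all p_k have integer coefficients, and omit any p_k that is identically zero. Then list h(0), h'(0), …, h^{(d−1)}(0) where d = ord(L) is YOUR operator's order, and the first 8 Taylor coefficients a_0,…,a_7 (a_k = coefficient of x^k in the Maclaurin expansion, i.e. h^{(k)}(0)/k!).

f: a_k = 3, 9/2, -27/8, 81/16, -1215/128, 5103/256, -45927/1024, 216513/2048, …
g: a_k = 0, 16, 0, -256/3, 0, 4096/5, 0, -65536/7, …
f+g: L₀ = lclm(L_f,L_g), ord ≤ 1+2.
Integrate: L := L₀·Dx.
L = (-192 - 1440·x + 9216·x^2 + 13824·x^3)·Dx^2 + (-155 - 768·x + 4128·x^2 + 36864·x^3 + 48384·x^4)·Dx^3 + (-6 + 110·x + 576·x^2 + 2624·x^3 + 10752·x^4 + 13824·x^5)·Dx^4  (order 4).
h: a_k = 0, 3, 41/4, -9/8, -3853/192, -243/128, 1074091/7680, -6561/1024, …
ICs: h(0) = 0, h′(0) = 3, h′′(0) = 41/2, h′′′(0) = -27/4.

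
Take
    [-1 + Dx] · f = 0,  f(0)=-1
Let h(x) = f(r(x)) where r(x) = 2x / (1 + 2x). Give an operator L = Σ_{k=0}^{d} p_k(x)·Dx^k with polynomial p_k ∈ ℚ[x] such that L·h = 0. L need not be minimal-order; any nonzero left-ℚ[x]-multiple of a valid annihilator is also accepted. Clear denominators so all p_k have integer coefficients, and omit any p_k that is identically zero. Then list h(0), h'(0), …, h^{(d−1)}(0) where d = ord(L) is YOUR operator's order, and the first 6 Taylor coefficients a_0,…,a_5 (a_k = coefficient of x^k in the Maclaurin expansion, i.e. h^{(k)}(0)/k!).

f: a_k = -1, -1, -1/2, -1/6, -1/24, -1/120, …
Change of var in L_f (x↦r) gives L₀.
L = -2 + (1 + 4·x + 4·x^2)·Dx  (order 1).
h: a_k = -1, -2, 2, -4/3, -2/3, 76/15, …
ICs: h(0) = -1.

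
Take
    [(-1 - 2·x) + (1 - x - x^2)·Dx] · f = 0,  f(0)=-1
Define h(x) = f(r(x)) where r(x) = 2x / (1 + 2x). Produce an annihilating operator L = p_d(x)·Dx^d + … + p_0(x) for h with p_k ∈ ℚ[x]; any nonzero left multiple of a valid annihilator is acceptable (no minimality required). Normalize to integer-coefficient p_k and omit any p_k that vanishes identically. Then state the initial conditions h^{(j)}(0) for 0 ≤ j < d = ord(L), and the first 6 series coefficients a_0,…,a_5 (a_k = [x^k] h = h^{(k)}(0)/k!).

f: a_k = -1, -1, -2, -3, -5, -8, …
h₀=f(r): pull back L_f along r ⇒ L₀.
L = (2 + 12·x) + (-1 - 4·x + 8·x^3)·Dx  (order 1).
h: a_k = -1, -2, -4, 0, -16, 32, …
ICs: h(0) = -1.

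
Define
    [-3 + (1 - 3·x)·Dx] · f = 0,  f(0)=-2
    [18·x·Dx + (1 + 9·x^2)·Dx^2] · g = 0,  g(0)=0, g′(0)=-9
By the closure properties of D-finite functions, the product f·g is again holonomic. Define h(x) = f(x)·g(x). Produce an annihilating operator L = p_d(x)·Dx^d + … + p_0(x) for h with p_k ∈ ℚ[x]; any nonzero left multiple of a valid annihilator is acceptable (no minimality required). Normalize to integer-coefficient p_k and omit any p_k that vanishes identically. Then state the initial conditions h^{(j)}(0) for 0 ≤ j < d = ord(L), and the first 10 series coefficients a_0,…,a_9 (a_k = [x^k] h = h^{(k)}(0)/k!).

L = 54·x + (6 - 18·x + 108·x^2)·Dx + (-1 + 3·x - 9·x^2 + 27·x^3)·Dx^2  (order 2).
h: a_k = 0, 18, 54, 108, 324, 6318/5, 18954/5, 332424/35, 997272/35, 3451086/35, …
ICs: h(0) = 0, h′(0) = 18.

f: a_k = -2, -6, -18, -54, -162, -486, -1458, -4374, -13122, -39366, …
g: a_k = 0, -9, 0, 27, 0, -729/5, 0, 6561/7, 0, -6561, …
Product ⇒ symmetric product L₀, ord ≤ 2.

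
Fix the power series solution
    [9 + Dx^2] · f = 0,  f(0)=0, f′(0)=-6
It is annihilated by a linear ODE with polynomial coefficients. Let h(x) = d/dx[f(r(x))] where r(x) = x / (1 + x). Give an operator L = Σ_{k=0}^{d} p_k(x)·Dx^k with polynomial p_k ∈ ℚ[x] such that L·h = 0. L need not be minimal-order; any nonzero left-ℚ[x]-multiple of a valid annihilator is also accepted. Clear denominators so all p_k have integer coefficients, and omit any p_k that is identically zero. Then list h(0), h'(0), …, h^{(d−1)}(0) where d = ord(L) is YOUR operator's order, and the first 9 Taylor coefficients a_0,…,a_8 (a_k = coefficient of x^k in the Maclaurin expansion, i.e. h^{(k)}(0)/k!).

f: a_k = 0, -6, 0, 9, 0, -81/20, 0, 243/280, 0, …
Substitute x→r, Dx→(1/r')Dx; clear ⇒ L₀.
h₀' ⇒ L via d/dx closure of L₀.
L = (15 + 12·x + 6·x^2) + (6 + 18·x + 18·x^2 + 6·x^3)·Dx + (1 + 4·x + 6·x^2 + 4·x^3 + x^4)·Dx^2  (order 2).
h: a_k = -6, 12, 9, -84, 879/4, -765/2, 19353/40, -1893/5, -268299/2240, …
ICs: h(0) = -6, h′(0) = 12.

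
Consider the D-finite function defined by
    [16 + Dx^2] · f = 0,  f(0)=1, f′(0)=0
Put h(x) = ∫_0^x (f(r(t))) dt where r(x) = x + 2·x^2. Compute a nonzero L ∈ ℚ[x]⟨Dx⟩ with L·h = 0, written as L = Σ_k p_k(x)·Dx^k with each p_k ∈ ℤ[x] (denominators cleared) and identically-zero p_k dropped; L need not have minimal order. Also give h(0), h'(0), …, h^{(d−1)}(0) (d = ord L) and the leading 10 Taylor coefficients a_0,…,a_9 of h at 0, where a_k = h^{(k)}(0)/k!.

L = (16 + 192·x + 768·x^2 + 1024·x^3)·Dx - 4·Dx^2 + (1 + 4·x)·Dx^3  (order 3).
h: a_k = 0, 1, 0, -8/3, -8, -64/15, 128/9, 11264/315, 512/15, -53248/2835, …
ICs: h(0) = 0, h′(0) = 1, h′′(0) = 0.

f: a_k = 1, 0, -8, 0, 32/3, 0, -256/45, 0, 512/315, 0, …
Substitute x→r, Dx→(1/r')Dx; clear ⇒ L₀.
h=∫h₀ ⇒ L = L₀·Dx.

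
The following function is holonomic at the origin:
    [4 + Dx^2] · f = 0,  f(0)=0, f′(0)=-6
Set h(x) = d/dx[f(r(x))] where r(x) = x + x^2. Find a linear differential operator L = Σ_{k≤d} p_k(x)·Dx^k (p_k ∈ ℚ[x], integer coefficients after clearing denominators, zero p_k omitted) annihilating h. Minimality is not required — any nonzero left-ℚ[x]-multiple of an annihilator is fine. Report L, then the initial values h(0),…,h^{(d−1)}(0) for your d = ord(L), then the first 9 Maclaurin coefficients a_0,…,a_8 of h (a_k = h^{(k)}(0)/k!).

L = (16 + 32·x + 96·x^2 + 128·x^3 + 64·x^4) + (-6 - 12·x)·Dx + (1 + 4·x + 4·x^2)·Dx^2  (order 2).
h: a_k = -6, -12, 12, 48, 56, 0, -832/15, -896/15, -2272/105, …
ICs: h(0) = -6, h′(0) = -12.

f: a_k = 0, -6, 0, 4, 0, -4/5, 0, 8/105, 0, …
f∘r: x↦r, Dx↦Dx/r' in L_f ⇒ L₀.
h=h₀': d/dx-closure on L₀ ⇒ L.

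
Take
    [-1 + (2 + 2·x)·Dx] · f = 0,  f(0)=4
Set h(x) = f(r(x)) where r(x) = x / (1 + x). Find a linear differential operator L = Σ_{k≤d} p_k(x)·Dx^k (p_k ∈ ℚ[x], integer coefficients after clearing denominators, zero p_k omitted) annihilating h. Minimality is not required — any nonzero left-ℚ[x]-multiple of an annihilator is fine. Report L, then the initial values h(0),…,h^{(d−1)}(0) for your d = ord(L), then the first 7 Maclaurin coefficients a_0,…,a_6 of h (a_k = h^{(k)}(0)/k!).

L = -1 + (2 + 6·x + 4·x^2)·Dx  (order 1).
h: a_k = 4, 2, -5/2, 13/4, -141/32, 399/64, -2353/256, …
ICs: h(0) = 4.

f: a_k = 4, 2, -1/2, 1/4, -5/32, 7/64, -21/256, …
Substitute x→r, Dx→(1/r')Dx; clear ⇒ L₀.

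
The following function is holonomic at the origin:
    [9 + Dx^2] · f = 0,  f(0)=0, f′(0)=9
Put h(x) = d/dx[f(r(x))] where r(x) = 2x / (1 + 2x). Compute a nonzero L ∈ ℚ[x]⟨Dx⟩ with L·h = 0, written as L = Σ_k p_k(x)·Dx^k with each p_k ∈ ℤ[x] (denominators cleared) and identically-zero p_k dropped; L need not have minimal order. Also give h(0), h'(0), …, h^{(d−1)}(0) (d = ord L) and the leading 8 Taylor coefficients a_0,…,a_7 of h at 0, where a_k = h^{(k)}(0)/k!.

L = (60 + 96·x + 96·x^2) + (12 + 72·x + 144·x^2 + 96·x^3)·Dx + (1 + 8·x + 24·x^2 + 32·x^3 + 16·x^4)·Dx^2  (order 2).
h: a_k = 18, -72, -108, 2016, -10548, 36720, -464472/5, 726912/5, …
ICs: h(0) = 18, h′(0) = -72.

f: a_k = 0, 9, 0, -27/2, 0, 243/40, 0, -729/560, …
f∘r: x↦r, Dx↦Dx/r' in L_f ⇒ L₀.
Differentiate: ansatz ord ≤ ord L₀ ⇒ L.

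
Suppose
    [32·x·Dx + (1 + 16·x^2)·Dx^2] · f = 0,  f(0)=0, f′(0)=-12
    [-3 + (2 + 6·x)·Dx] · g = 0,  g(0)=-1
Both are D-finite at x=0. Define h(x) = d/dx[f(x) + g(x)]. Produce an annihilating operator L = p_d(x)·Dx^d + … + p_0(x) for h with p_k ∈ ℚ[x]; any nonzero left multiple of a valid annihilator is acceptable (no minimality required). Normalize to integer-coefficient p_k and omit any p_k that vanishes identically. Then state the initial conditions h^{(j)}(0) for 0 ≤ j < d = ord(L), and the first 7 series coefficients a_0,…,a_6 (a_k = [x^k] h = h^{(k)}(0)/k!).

L = (-192 - 1440·x + 9216·x^2 + 13824·x^3) + (-155 - 768·x + 4128·x^2 + 36864·x^3 + 48384·x^4)·Dx + (-6 + 110·x + 576·x^2 + 2624·x^3 + 10752·x^4 + 13824·x^5)·Dx^2  (order 2).
h: a_k = -27/2, 9/4, 2991/16, 405/32, -794937/256, 45927/512, 100158099/2048, …
ICs: h(0) = -27/2, h′(0) = 9/4.

f: a_k = 0, -12, 0, 64, 0, -3072/5, 0, …
g: a_k = -1, -3/2, 9/8, -27/16, 405/128, -1701/256, 15309/1024, …
L₀ := lclm(L_f,L_g); ord L₀ ≤ 2+1.
Derive L from L₀ (diff closure).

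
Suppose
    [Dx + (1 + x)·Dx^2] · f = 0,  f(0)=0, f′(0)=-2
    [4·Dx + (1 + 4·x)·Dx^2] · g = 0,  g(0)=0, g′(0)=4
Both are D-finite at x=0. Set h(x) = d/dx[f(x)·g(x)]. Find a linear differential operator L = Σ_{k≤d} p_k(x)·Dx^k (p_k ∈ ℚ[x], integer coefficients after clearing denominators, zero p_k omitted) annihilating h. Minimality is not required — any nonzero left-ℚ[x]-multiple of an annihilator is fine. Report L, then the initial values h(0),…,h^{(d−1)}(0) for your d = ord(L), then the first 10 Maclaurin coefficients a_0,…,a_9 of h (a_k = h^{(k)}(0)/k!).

L = (136 + 320·x + 256·x^2) + (290 + 1464·x + 2400·x^2 + 1280·x^3)·Dx + (92 + 740·x + 1992·x^2 + 2240·x^3 + 896·x^4)·Dx^2 + (5 + 58·x + 245·x^2 + 464·x^3 + 400·x^4 + 128·x^5)·Dx^3  (order 3).
h: a_k = 0, -16, 60, -640/3, 2350/3, -44408/15, 11396, -1552512/35, 1217039/7, -215649548/315, …
ICs: h(0) = 0, h′(0) = -16, h′′(0) = 120.

f: a_k = 0, -2, 1, -2/3, 1/2, -2/5, 1/3, -2/7, 1/4, -2/9, …
g: a_k = 0, 4, -8, 64/3, -64, 1024/5, -2048/3, 16384/7, -8192, 262144/9, …
Product ⇒ symmetric product L₀, ord ≤ 4.
Derive L from L₀ (diff closure).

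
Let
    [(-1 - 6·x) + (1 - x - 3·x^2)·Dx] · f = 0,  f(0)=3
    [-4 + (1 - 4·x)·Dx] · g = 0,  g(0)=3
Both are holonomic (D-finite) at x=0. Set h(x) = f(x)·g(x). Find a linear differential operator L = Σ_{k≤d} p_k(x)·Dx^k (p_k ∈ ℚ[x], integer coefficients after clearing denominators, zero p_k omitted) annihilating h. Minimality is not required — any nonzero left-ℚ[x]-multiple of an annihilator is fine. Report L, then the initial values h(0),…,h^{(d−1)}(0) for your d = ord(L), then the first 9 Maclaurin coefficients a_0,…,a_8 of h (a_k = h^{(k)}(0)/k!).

f: a_k = 3, 3, 12, 21, 57, 120, 291, 651, 1524, …
g: a_k = 3, 12, 48, 192, 768, 3072, 12288, 49152, 196608, …
f·g: L₀ = L_f ⊗_s L_g, ord ≤ 1·1.
L = (-5 + 2·x + 36·x^2) + (1 - 5·x + x^2 + 12·x^3)·Dx  (order 1).
h: a_k = 9, 45, 216, 927, 3879, 15876, 64377, 259461, 1042416, …
ICs: h(0) = 9.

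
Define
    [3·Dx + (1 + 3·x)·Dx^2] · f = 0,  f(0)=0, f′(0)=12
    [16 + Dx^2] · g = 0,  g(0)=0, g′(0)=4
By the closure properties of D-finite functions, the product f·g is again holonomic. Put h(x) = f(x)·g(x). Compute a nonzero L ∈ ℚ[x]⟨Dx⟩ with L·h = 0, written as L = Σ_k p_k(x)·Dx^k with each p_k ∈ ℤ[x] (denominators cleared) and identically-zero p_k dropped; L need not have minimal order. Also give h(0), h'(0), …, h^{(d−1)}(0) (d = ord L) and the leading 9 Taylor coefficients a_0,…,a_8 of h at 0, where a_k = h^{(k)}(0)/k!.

L = (2272 + 127488·x + 781056·x^2 + 1769472·x^3 + 1327104·x^4) + (4416 + 50112·x + 165888·x^2 + 165888·x^3)·Dx + (1022 + 19392·x + 102816·x^2 + 221184·x^3 + 165888·x^4)·Dx^2 + (276 + 3132·x + 10368·x^2 + 10368·x^3)·Dx^3 + (55 + 714·x + 3375·x^2 + 6912·x^3 + 5184·x^4)·Dx^4  (order 4).
h: a_k = 0, 0, 48, -72, 16, -132, 496, -6168/5, 335312/105, …
ICs: h(0) = 0, h′(0) = 0, h′′(0) = 96, h′′′(0) = -432.

f: a_k = 0, 12, -18, 36, -81, 972/5, -486, 8748/7, -6561/2, …
g: a_k = 0, 4, 0, -32/3, 0, 128/15, 0, -1024/315, 0, …
L₀ := L_f ⊗_s L_g (sym. prod.), ord ≤ 4.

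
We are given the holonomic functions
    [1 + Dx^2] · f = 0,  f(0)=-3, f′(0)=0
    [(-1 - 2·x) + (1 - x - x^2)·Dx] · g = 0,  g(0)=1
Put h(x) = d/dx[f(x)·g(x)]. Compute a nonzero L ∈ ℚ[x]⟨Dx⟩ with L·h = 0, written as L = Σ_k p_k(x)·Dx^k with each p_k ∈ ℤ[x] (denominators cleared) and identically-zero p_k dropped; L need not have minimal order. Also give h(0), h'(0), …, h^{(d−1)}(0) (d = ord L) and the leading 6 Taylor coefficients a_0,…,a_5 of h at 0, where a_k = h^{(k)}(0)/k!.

L = (3 - 2·x - x^2 + 2·x^3 + x^4) + (4 + 10·x + 6·x^2 + 4·x^3)·Dx + (-1 + x^2 + 2·x^3 + x^4)·Dx^2  (order 2).
h: a_k = -3, -9, -45/2, -97/2, -785/8, -7619/40, …
ICs: h(0) = -3, h′(0) = -9.

f: a_k = -3, 0, 3/2, 0, -1/8, 0, …
g: a_k = 1, 1, 2, 3, 5, 8, …
f·g: L₀ = L_f ⊗_s L_g, ord ≤ 2·1.
h=h₀': d/dx-closure on L₀ ⇒ L.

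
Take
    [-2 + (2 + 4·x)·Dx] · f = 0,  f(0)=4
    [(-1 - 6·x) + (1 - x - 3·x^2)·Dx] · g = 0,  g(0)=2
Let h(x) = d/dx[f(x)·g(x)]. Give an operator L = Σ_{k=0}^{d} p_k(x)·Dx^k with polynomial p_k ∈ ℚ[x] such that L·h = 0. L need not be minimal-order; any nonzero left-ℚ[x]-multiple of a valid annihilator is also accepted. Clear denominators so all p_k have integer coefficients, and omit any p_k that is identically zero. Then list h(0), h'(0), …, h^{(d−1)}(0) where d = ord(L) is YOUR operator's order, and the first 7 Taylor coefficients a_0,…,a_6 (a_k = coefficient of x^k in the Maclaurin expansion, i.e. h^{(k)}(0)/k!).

f: a_k = 4, 4, -2, 2, -5/2, 7/2, -21/4, …
g: a_k = 2, 2, 8, 14, 38, 80, 194, …
Product ⇒ symmetric product L₀, ord ≤ 1.
Differentiate: ansatz ord ≤ ord L₀ ⇒ L.
L = (9 + 66·x + 165·x^2 + 210·x^3 + 135·x^4) + (-2 - 9·x - 6·x^2 + 38·x^3 + 87·x^4 + 54·x^5)·Dx  (order 1).
h: a_k = 16, 72, 264, 764, 2310, 6147, 16989, …
ICs: h(0) = 16.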